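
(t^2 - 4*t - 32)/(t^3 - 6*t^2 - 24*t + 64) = 1/(t - 2)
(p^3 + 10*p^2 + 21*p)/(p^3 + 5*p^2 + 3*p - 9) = p*(p + 7)/(p^2 + 2*p - 3)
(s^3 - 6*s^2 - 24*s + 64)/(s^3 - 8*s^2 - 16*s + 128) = (s - 2)/(s - 4)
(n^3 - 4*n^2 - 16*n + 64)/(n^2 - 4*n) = n - 16/n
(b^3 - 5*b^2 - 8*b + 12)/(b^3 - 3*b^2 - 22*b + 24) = (b + 2)/(b + 4)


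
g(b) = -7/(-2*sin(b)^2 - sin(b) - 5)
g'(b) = -7*(4*sin(b)*cos(b) + cos(b))/(-2*sin(b)^2 - sin(b) - 5)^2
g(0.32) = 1.27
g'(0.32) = -0.49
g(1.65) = 0.88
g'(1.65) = 0.04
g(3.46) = 1.43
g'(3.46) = -0.07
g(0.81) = 1.03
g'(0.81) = -0.41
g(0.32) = 1.27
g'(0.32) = -0.49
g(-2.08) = 1.24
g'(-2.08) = -0.27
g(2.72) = 1.22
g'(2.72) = 0.51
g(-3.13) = 1.40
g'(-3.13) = 0.27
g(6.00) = 1.44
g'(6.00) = 0.03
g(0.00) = 1.40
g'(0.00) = -0.28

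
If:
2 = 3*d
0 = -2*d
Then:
No Solution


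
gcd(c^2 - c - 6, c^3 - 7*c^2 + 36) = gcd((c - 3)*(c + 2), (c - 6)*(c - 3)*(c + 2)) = c^2 - c - 6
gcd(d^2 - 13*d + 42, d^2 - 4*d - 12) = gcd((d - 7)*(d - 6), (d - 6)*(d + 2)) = d - 6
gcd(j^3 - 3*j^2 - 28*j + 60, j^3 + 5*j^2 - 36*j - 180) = j^2 - j - 30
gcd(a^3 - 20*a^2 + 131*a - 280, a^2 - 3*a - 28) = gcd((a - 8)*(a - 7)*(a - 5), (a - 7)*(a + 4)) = a - 7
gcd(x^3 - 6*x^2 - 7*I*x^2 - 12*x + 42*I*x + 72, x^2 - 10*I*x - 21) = x - 3*I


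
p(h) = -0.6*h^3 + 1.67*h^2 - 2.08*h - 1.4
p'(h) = -1.8*h^2 + 3.34*h - 2.08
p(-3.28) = 44.56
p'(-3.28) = -32.40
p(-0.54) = 0.30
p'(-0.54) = -4.41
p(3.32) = -11.85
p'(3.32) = -10.83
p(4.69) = -36.32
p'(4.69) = -26.01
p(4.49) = -31.38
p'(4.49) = -23.37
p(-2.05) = 15.05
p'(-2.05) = -16.49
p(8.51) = -267.94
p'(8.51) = -104.01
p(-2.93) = 34.12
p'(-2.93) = -27.32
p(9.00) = -322.25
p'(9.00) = -117.82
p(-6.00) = 200.80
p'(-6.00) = -86.92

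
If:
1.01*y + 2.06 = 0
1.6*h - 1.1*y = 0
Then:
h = -1.40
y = -2.04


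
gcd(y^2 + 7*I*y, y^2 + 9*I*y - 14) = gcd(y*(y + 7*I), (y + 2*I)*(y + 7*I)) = y + 7*I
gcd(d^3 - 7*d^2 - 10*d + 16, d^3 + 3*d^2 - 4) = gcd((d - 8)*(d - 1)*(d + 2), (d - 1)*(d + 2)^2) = d^2 + d - 2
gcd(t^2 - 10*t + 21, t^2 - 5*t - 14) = t - 7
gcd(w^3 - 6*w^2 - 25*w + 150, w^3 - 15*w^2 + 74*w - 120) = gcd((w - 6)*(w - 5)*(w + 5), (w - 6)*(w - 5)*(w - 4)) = w^2 - 11*w + 30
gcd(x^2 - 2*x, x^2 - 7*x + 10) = x - 2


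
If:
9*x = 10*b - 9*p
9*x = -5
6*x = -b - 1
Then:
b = 7/3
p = 85/27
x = -5/9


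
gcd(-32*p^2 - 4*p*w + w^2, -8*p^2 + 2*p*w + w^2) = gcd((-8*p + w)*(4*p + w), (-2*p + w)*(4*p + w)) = 4*p + w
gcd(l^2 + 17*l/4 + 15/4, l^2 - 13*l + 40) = 1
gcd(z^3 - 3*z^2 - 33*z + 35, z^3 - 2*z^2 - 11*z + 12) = z - 1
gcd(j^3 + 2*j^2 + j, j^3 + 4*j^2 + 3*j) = j^2 + j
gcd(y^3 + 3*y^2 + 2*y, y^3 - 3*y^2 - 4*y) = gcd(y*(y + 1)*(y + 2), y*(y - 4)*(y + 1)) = y^2 + y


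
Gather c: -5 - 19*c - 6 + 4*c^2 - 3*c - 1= 4*c^2 - 22*c - 12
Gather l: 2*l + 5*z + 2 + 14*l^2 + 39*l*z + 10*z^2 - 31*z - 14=14*l^2 + l*(39*z + 2) + 10*z^2 - 26*z - 12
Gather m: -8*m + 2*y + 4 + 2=-8*m + 2*y + 6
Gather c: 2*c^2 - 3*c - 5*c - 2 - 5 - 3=2*c^2 - 8*c - 10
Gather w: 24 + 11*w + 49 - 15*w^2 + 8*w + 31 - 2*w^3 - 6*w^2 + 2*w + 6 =-2*w^3 - 21*w^2 + 21*w + 110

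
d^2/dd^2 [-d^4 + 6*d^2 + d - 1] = 12 - 12*d^2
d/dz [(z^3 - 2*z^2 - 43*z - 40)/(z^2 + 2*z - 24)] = (z^4 + 4*z^3 - 33*z^2 + 176*z + 1112)/(z^4 + 4*z^3 - 44*z^2 - 96*z + 576)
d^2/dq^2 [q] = 0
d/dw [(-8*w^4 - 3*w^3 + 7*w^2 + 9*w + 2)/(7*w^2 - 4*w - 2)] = (-112*w^5 + 75*w^4 + 88*w^3 - 73*w^2 - 56*w - 10)/(49*w^4 - 56*w^3 - 12*w^2 + 16*w + 4)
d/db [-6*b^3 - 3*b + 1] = -18*b^2 - 3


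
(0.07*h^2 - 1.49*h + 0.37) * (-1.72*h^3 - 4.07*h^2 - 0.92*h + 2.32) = -0.1204*h^5 + 2.2779*h^4 + 5.3635*h^3 + 0.0273000000000001*h^2 - 3.7972*h + 0.8584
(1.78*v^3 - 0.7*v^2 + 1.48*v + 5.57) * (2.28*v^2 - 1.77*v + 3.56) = 4.0584*v^5 - 4.7466*v^4 + 10.9502*v^3 + 7.588*v^2 - 4.5901*v + 19.8292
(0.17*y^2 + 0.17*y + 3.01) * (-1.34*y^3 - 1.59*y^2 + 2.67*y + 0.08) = -0.2278*y^5 - 0.4981*y^4 - 3.8498*y^3 - 4.3184*y^2 + 8.0503*y + 0.2408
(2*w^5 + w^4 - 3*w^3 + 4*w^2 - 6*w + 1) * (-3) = -6*w^5 - 3*w^4 + 9*w^3 - 12*w^2 + 18*w - 3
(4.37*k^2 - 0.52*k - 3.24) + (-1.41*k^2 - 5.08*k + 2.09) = 2.96*k^2 - 5.6*k - 1.15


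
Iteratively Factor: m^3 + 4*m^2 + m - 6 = (m + 3)*(m^2 + m - 2) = (m - 1)*(m + 3)*(m + 2)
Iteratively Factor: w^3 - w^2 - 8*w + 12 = (w - 2)*(w^2 + w - 6) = (w - 2)*(w + 3)*(w - 2)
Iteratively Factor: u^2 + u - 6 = (u + 3)*(u - 2)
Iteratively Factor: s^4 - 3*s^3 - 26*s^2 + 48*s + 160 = (s - 4)*(s^3 + s^2 - 22*s - 40) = (s - 4)*(s + 2)*(s^2 - s - 20) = (s - 5)*(s - 4)*(s + 2)*(s + 4)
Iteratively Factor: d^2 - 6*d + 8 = (d - 2)*(d - 4)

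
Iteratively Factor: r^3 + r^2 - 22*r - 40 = (r - 5)*(r^2 + 6*r + 8) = (r - 5)*(r + 4)*(r + 2)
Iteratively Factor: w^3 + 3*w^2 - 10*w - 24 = (w + 4)*(w^2 - w - 6) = (w + 2)*(w + 4)*(w - 3)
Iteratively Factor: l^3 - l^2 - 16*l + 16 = (l - 4)*(l^2 + 3*l - 4) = (l - 4)*(l - 1)*(l + 4)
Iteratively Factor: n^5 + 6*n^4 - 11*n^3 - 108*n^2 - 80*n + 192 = (n - 4)*(n^4 + 10*n^3 + 29*n^2 + 8*n - 48) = (n - 4)*(n + 3)*(n^3 + 7*n^2 + 8*n - 16) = (n - 4)*(n - 1)*(n + 3)*(n^2 + 8*n + 16) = (n - 4)*(n - 1)*(n + 3)*(n + 4)*(n + 4)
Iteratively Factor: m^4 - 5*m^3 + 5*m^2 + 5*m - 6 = (m + 1)*(m^3 - 6*m^2 + 11*m - 6) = (m - 2)*(m + 1)*(m^2 - 4*m + 3) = (m - 3)*(m - 2)*(m + 1)*(m - 1)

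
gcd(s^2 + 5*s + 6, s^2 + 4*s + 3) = s + 3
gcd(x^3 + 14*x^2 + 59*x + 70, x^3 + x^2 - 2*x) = x + 2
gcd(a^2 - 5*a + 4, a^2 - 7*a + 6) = a - 1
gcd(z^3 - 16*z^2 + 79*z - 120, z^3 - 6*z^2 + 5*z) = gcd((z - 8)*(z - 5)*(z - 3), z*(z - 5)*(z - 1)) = z - 5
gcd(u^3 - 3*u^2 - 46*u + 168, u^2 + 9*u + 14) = u + 7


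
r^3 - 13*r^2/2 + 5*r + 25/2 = (r - 5)*(r - 5/2)*(r + 1)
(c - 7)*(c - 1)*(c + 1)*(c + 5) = c^4 - 2*c^3 - 36*c^2 + 2*c + 35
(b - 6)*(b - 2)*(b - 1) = b^3 - 9*b^2 + 20*b - 12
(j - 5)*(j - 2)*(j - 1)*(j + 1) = j^4 - 7*j^3 + 9*j^2 + 7*j - 10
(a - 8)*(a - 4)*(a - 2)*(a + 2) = a^4 - 12*a^3 + 28*a^2 + 48*a - 128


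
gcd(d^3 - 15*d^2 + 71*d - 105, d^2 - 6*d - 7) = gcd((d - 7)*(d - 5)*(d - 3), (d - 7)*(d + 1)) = d - 7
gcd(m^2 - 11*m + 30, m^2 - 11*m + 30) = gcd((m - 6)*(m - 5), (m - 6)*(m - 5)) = m^2 - 11*m + 30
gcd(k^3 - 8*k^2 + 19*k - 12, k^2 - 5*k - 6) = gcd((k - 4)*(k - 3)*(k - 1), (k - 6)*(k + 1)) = 1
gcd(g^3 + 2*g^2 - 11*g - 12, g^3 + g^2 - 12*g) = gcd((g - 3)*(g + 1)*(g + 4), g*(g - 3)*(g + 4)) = g^2 + g - 12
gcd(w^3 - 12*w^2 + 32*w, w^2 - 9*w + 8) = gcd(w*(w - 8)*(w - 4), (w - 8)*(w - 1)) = w - 8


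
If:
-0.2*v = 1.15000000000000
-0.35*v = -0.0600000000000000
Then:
No Solution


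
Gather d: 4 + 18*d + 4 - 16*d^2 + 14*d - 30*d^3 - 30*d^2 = -30*d^3 - 46*d^2 + 32*d + 8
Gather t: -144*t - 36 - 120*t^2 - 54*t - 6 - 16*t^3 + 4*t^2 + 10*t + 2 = -16*t^3 - 116*t^2 - 188*t - 40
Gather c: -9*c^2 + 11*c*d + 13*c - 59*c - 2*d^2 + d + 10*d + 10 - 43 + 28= -9*c^2 + c*(11*d - 46) - 2*d^2 + 11*d - 5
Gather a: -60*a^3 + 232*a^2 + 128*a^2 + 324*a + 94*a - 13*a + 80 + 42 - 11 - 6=-60*a^3 + 360*a^2 + 405*a + 105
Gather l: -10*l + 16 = 16 - 10*l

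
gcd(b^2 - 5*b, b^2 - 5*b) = b^2 - 5*b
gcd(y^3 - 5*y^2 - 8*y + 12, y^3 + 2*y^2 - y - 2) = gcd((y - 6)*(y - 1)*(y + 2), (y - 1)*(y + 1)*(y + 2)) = y^2 + y - 2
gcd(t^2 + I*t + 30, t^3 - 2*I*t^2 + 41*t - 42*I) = t + 6*I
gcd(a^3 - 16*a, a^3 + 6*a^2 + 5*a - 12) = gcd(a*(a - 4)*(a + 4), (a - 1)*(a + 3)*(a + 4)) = a + 4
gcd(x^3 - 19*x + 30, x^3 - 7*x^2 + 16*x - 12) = x^2 - 5*x + 6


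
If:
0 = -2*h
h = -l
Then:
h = 0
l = 0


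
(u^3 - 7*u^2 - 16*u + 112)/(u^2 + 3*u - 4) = (u^2 - 11*u + 28)/(u - 1)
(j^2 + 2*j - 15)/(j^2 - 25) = (j - 3)/(j - 5)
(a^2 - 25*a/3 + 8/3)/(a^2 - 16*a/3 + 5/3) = (a - 8)/(a - 5)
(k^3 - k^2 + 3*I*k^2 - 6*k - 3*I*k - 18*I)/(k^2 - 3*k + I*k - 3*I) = (k^2 + k*(2 + 3*I) + 6*I)/(k + I)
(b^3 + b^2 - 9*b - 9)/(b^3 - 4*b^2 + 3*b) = (b^2 + 4*b + 3)/(b*(b - 1))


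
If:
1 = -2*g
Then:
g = -1/2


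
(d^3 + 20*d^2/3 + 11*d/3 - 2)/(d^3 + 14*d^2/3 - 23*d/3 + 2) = (d + 1)/(d - 1)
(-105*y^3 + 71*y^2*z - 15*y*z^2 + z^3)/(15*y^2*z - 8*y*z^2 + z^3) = (-7*y + z)/z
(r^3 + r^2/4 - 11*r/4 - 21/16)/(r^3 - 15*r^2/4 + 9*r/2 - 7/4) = (r^2 + 2*r + 3/4)/(r^2 - 2*r + 1)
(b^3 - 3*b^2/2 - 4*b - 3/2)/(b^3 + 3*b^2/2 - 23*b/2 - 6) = (b + 1)/(b + 4)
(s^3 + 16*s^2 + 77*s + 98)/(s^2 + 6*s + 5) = (s^3 + 16*s^2 + 77*s + 98)/(s^2 + 6*s + 5)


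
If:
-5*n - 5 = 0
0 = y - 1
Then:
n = -1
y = 1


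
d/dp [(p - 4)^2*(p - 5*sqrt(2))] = (p - 4)*(3*p - 10*sqrt(2) - 4)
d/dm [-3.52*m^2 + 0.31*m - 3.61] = 0.31 - 7.04*m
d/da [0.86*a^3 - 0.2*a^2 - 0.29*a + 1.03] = 2.58*a^2 - 0.4*a - 0.29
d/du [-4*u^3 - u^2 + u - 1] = -12*u^2 - 2*u + 1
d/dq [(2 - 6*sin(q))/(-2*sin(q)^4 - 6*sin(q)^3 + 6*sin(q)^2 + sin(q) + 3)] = 2*(-18*sin(q)^4 - 28*sin(q)^3 + 36*sin(q)^2 - 12*sin(q) - 10)*cos(q)/(-2*sin(q)^4 - 6*sin(q)^3 + 6*sin(q)^2 + sin(q) + 3)^2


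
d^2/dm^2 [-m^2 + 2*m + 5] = -2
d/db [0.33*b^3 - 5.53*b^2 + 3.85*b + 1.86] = 0.99*b^2 - 11.06*b + 3.85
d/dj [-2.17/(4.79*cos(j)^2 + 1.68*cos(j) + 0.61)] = -(20.7886*cos(j) + 3.6456)*sin(j)/(4.79*cos(j)^2 + 1.68*cos(j) + 0.61)^2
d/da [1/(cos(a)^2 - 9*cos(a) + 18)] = (2*cos(a) - 9)*sin(a)/(cos(a)^2 - 9*cos(a) + 18)^2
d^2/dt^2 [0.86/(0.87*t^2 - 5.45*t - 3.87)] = (1.301868*t^2 - 8.15538*t - 0.86*(1.74*t - 5.45)*(3.48*t - 10.9) - 5.791068)/(-0.87*t^2 + 5.45*t + 3.87)^3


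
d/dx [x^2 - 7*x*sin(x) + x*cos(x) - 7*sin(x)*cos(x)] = -x*sin(x) - 7*x*cos(x) + 2*x - 7*sin(x) + cos(x) - 7*cos(2*x)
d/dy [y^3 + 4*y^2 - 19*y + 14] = 3*y^2 + 8*y - 19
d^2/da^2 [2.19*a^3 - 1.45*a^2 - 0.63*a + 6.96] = 13.14*a - 2.9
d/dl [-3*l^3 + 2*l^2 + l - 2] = -9*l^2 + 4*l + 1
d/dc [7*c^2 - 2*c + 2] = 14*c - 2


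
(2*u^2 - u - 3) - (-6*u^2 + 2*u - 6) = 8*u^2 - 3*u + 3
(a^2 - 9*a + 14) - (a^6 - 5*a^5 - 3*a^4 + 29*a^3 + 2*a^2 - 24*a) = -a^6 + 5*a^5 + 3*a^4 - 29*a^3 - a^2 + 15*a + 14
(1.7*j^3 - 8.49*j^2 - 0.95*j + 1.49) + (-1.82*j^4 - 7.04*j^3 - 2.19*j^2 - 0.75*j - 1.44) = -1.82*j^4 - 5.34*j^3 - 10.68*j^2 - 1.7*j + 0.05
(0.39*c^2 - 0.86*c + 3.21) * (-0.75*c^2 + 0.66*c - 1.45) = -0.2925*c^4 + 0.9024*c^3 - 3.5406*c^2 + 3.3656*c - 4.6545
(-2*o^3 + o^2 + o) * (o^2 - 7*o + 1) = -2*o^5 + 15*o^4 - 8*o^3 - 6*o^2 + o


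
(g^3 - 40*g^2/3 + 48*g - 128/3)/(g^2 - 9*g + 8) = (3*g^2 - 16*g + 16)/(3*(g - 1))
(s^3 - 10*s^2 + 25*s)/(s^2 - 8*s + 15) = s*(s - 5)/(s - 3)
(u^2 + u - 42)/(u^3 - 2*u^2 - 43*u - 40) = (-u^2 - u + 42)/(-u^3 + 2*u^2 + 43*u + 40)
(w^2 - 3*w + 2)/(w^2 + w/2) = 2*(w^2 - 3*w + 2)/(w*(2*w + 1))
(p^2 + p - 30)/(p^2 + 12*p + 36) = (p - 5)/(p + 6)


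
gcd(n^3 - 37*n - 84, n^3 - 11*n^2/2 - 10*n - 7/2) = n - 7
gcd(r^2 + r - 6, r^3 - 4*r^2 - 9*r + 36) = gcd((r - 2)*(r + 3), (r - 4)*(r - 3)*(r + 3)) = r + 3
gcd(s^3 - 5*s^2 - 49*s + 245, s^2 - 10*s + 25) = s - 5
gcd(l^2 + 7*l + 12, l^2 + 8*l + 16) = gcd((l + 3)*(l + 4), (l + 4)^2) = l + 4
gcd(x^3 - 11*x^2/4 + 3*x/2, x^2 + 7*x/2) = x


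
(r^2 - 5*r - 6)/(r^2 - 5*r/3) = 3*(r^2 - 5*r - 6)/(r*(3*r - 5))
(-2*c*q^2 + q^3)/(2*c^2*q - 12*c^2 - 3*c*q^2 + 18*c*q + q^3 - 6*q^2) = q^2/(-c*q + 6*c + q^2 - 6*q)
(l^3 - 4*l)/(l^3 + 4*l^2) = (l^2 - 4)/(l*(l + 4))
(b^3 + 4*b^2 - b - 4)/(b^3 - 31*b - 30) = (b^2 + 3*b - 4)/(b^2 - b - 30)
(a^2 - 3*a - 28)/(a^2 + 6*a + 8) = (a - 7)/(a + 2)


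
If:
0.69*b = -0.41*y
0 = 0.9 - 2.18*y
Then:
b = -0.25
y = 0.41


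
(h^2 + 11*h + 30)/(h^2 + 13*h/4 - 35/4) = 4*(h + 6)/(4*h - 7)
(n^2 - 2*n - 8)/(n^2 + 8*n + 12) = (n - 4)/(n + 6)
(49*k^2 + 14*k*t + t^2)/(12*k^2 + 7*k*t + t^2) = (49*k^2 + 14*k*t + t^2)/(12*k^2 + 7*k*t + t^2)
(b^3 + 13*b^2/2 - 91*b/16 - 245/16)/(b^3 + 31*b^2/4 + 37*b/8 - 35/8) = (4*b - 7)/(2*(2*b - 1))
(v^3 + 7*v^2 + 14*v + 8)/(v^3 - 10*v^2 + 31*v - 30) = (v^3 + 7*v^2 + 14*v + 8)/(v^3 - 10*v^2 + 31*v - 30)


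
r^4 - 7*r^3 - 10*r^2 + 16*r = r*(r - 8)*(r - 1)*(r + 2)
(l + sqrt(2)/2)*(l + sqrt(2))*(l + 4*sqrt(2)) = l^3 + 11*sqrt(2)*l^2/2 + 13*l + 4*sqrt(2)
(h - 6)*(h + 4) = h^2 - 2*h - 24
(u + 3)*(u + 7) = u^2 + 10*u + 21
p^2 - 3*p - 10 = (p - 5)*(p + 2)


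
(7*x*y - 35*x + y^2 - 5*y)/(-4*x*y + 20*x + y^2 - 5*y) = (-7*x - y)/(4*x - y)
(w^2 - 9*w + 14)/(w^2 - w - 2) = (w - 7)/(w + 1)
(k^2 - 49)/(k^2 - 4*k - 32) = (49 - k^2)/(-k^2 + 4*k + 32)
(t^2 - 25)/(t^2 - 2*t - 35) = (t - 5)/(t - 7)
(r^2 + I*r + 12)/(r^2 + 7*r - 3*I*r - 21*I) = (r + 4*I)/(r + 7)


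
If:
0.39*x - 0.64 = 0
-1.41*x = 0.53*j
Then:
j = -4.37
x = 1.64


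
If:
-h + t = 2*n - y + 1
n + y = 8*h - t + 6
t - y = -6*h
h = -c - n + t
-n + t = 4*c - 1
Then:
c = 8/23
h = 1/23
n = 122/69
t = 149/69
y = 167/69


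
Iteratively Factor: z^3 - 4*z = (z - 2)*(z^2 + 2*z) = z*(z - 2)*(z + 2)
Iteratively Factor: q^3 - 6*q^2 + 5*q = (q)*(q^2 - 6*q + 5) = q*(q - 1)*(q - 5)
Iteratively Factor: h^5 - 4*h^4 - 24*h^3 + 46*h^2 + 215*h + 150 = (h + 3)*(h^4 - 7*h^3 - 3*h^2 + 55*h + 50) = (h - 5)*(h + 3)*(h^3 - 2*h^2 - 13*h - 10) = (h - 5)^2*(h + 3)*(h^2 + 3*h + 2) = (h - 5)^2*(h + 1)*(h + 3)*(h + 2)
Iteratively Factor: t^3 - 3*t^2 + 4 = (t - 2)*(t^2 - t - 2) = (t - 2)*(t + 1)*(t - 2)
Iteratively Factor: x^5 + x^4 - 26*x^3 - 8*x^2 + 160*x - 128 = (x - 2)*(x^4 + 3*x^3 - 20*x^2 - 48*x + 64) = (x - 2)*(x + 4)*(x^3 - x^2 - 16*x + 16) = (x - 2)*(x + 4)^2*(x^2 - 5*x + 4) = (x - 2)*(x - 1)*(x + 4)^2*(x - 4)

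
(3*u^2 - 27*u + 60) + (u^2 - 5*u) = 4*u^2 - 32*u + 60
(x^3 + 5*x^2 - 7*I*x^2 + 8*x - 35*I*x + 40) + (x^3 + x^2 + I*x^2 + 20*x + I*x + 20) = 2*x^3 + 6*x^2 - 6*I*x^2 + 28*x - 34*I*x + 60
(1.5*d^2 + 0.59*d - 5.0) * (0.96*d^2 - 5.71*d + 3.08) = 1.44*d^4 - 7.9986*d^3 - 3.5489*d^2 + 30.3672*d - 15.4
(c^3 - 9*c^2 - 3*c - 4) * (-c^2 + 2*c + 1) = -c^5 + 11*c^4 - 14*c^3 - 11*c^2 - 11*c - 4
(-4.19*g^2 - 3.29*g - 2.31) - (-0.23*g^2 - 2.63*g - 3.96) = -3.96*g^2 - 0.66*g + 1.65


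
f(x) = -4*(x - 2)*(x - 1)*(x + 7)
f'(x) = -4*(x - 2)*(x - 1) - 4*(x - 2)*(x + 7) - 4*(x - 1)*(x + 7) = -12*x^2 - 32*x + 76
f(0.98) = -0.65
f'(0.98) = 33.12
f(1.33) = 7.37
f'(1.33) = 12.21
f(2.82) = -58.62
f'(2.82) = -109.67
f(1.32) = 7.24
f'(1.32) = 12.85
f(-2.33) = -269.35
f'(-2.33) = 85.41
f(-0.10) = -63.76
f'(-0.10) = 79.08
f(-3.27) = -335.74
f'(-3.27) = 52.33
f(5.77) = -918.57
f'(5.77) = -508.15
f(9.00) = -3584.00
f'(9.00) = -1184.00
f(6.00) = -1040.00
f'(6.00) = -548.00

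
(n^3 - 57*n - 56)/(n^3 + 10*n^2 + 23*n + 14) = (n - 8)/(n + 2)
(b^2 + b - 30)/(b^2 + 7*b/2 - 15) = 2*(b - 5)/(2*b - 5)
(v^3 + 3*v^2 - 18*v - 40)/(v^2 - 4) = (v^2 + v - 20)/(v - 2)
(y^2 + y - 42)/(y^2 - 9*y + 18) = (y + 7)/(y - 3)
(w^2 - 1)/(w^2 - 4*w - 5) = (w - 1)/(w - 5)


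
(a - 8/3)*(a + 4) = a^2 + 4*a/3 - 32/3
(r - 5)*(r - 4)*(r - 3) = r^3 - 12*r^2 + 47*r - 60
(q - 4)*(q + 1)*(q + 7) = q^3 + 4*q^2 - 25*q - 28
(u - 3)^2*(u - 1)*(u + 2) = u^4 - 5*u^3 + u^2 + 21*u - 18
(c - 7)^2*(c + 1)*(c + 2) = c^4 - 11*c^3 + 9*c^2 + 119*c + 98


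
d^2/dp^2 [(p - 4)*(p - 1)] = 2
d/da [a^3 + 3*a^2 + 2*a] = 3*a^2 + 6*a + 2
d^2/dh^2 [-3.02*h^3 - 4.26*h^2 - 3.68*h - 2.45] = -18.12*h - 8.52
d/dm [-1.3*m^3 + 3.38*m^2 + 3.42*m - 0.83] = -3.9*m^2 + 6.76*m + 3.42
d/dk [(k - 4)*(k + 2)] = 2*k - 2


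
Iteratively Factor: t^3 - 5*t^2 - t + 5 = (t - 5)*(t^2 - 1) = (t - 5)*(t + 1)*(t - 1)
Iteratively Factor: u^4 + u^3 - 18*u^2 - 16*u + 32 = (u - 1)*(u^3 + 2*u^2 - 16*u - 32) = (u - 1)*(u + 2)*(u^2 - 16) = (u - 4)*(u - 1)*(u + 2)*(u + 4)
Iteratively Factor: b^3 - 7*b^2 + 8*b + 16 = (b + 1)*(b^2 - 8*b + 16) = (b - 4)*(b + 1)*(b - 4)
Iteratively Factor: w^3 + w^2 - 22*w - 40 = (w + 2)*(w^2 - w - 20) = (w - 5)*(w + 2)*(w + 4)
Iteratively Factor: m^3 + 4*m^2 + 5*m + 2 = (m + 1)*(m^2 + 3*m + 2) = (m + 1)^2*(m + 2)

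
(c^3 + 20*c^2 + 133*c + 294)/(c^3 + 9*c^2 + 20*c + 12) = (c^2 + 14*c + 49)/(c^2 + 3*c + 2)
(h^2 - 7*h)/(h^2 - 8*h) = (h - 7)/(h - 8)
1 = 1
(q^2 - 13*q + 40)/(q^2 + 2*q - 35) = (q - 8)/(q + 7)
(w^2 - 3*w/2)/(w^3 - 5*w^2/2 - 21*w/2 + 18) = w/(w^2 - w - 12)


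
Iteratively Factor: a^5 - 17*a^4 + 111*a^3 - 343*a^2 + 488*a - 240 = (a - 4)*(a^4 - 13*a^3 + 59*a^2 - 107*a + 60) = (a - 4)*(a - 3)*(a^3 - 10*a^2 + 29*a - 20) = (a - 4)*(a - 3)*(a - 1)*(a^2 - 9*a + 20) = (a - 5)*(a - 4)*(a - 3)*(a - 1)*(a - 4)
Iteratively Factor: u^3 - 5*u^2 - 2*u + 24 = (u + 2)*(u^2 - 7*u + 12) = (u - 4)*(u + 2)*(u - 3)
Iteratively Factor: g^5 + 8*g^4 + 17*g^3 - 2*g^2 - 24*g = (g + 4)*(g^4 + 4*g^3 + g^2 - 6*g) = (g + 3)*(g + 4)*(g^3 + g^2 - 2*g) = (g - 1)*(g + 3)*(g + 4)*(g^2 + 2*g) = (g - 1)*(g + 2)*(g + 3)*(g + 4)*(g)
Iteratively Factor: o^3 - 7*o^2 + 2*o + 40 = (o - 5)*(o^2 - 2*o - 8) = (o - 5)*(o - 4)*(o + 2)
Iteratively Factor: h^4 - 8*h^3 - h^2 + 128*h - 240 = (h - 5)*(h^3 - 3*h^2 - 16*h + 48) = (h - 5)*(h - 4)*(h^2 + h - 12) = (h - 5)*(h - 4)*(h - 3)*(h + 4)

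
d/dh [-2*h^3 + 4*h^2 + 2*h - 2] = -6*h^2 + 8*h + 2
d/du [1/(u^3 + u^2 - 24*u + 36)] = (-3*u^2 - 2*u + 24)/(u^3 + u^2 - 24*u + 36)^2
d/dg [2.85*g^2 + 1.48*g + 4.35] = 5.7*g + 1.48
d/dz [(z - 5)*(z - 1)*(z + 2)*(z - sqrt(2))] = 4*z^3 - 12*z^2 - 3*sqrt(2)*z^2 - 14*z + 8*sqrt(2)*z + 7*sqrt(2) + 10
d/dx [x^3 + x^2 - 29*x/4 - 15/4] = 3*x^2 + 2*x - 29/4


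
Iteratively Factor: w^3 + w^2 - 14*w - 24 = (w + 2)*(w^2 - w - 12) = (w + 2)*(w + 3)*(w - 4)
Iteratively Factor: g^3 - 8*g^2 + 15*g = (g)*(g^2 - 8*g + 15) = g*(g - 5)*(g - 3)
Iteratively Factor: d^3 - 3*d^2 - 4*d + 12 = (d - 2)*(d^2 - d - 6) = (d - 3)*(d - 2)*(d + 2)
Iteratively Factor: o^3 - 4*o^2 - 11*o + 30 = (o - 2)*(o^2 - 2*o - 15) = (o - 5)*(o - 2)*(o + 3)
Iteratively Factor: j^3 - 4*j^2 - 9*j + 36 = (j - 4)*(j^2 - 9) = (j - 4)*(j - 3)*(j + 3)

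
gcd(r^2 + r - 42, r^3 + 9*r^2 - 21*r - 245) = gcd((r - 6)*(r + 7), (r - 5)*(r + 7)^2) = r + 7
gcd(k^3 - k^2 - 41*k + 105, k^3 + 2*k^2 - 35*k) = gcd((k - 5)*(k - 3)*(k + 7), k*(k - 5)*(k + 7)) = k^2 + 2*k - 35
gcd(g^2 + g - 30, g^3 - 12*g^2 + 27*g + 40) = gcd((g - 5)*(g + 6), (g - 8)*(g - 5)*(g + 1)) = g - 5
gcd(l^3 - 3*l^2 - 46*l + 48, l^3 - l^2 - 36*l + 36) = l^2 + 5*l - 6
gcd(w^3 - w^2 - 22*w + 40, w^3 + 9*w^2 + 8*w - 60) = w^2 + 3*w - 10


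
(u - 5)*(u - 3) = u^2 - 8*u + 15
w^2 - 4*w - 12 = (w - 6)*(w + 2)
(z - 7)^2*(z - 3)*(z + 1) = z^4 - 16*z^3 + 74*z^2 - 56*z - 147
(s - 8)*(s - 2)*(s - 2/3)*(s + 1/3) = s^4 - 31*s^3/3 + 172*s^2/9 - 28*s/9 - 32/9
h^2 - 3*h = h*(h - 3)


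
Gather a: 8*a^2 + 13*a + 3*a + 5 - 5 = 8*a^2 + 16*a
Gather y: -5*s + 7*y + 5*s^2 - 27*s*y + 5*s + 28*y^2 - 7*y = 5*s^2 - 27*s*y + 28*y^2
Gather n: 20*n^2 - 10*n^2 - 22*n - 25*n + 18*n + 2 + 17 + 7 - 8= 10*n^2 - 29*n + 18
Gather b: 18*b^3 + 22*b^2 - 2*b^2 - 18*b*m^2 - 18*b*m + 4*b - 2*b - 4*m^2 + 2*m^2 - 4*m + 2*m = 18*b^3 + 20*b^2 + b*(-18*m^2 - 18*m + 2) - 2*m^2 - 2*m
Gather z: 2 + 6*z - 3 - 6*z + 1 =0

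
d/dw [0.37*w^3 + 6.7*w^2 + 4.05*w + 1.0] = 1.11*w^2 + 13.4*w + 4.05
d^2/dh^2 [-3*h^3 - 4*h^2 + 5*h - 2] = -18*h - 8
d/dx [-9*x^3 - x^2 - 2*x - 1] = -27*x^2 - 2*x - 2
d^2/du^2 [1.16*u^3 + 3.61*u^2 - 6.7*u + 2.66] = 6.96*u + 7.22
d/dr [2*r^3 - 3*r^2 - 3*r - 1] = 6*r^2 - 6*r - 3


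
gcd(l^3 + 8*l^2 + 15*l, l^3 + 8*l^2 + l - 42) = l + 3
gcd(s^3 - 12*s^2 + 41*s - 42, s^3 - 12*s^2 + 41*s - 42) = s^3 - 12*s^2 + 41*s - 42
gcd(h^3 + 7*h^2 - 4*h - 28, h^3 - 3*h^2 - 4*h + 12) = h^2 - 4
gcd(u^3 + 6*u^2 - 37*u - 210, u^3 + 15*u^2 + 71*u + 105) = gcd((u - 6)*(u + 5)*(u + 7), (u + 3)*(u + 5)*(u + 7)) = u^2 + 12*u + 35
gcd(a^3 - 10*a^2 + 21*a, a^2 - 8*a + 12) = 1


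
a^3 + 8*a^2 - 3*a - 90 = (a - 3)*(a + 5)*(a + 6)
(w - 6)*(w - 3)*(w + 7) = w^3 - 2*w^2 - 45*w + 126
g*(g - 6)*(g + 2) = g^3 - 4*g^2 - 12*g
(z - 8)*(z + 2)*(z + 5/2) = z^3 - 7*z^2/2 - 31*z - 40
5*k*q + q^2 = q*(5*k + q)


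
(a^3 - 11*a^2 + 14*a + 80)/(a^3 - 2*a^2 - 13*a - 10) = (a - 8)/(a + 1)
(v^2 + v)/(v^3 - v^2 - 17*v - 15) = v/(v^2 - 2*v - 15)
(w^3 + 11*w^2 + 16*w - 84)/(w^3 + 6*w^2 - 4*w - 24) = (w + 7)/(w + 2)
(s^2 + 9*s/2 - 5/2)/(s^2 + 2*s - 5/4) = 2*(s + 5)/(2*s + 5)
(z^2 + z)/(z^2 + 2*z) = (z + 1)/(z + 2)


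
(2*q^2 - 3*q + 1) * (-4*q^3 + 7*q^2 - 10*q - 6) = -8*q^5 + 26*q^4 - 45*q^3 + 25*q^2 + 8*q - 6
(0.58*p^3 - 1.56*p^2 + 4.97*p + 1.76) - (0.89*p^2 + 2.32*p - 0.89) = 0.58*p^3 - 2.45*p^2 + 2.65*p + 2.65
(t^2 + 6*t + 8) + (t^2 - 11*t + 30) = 2*t^2 - 5*t + 38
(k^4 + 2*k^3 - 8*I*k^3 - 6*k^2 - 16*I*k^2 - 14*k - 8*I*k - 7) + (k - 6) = k^4 + 2*k^3 - 8*I*k^3 - 6*k^2 - 16*I*k^2 - 13*k - 8*I*k - 13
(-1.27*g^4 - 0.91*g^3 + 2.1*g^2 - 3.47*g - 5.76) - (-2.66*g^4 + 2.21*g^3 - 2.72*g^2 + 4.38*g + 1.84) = 1.39*g^4 - 3.12*g^3 + 4.82*g^2 - 7.85*g - 7.6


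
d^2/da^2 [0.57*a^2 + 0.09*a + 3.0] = 1.14000000000000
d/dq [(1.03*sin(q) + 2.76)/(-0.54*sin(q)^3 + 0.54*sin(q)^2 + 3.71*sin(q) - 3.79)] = (1.1124*sin(q)^3 + 3.915*sin(q)^2 - 2.9808*sin(q) - 14.1433)*cos(q)/(0.2916*sin(q)^6 - 0.5832*sin(q)^5 - 3.7152*sin(q)^4 + 8.1*sin(q)^3 + 9.6709*sin(q)^2 - 28.1218*sin(q) + 14.3641)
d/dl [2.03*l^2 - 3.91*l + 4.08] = 4.06*l - 3.91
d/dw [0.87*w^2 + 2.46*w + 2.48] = 1.74*w + 2.46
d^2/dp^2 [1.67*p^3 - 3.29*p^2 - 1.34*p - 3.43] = 10.02*p - 6.58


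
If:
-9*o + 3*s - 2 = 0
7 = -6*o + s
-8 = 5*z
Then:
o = -19/9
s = -17/3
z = -8/5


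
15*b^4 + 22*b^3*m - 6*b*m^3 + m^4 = (-5*b + m)*(-3*b + m)*(b + m)^2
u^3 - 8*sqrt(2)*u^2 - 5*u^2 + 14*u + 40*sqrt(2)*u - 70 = (u - 5)*(u - 7*sqrt(2))*(u - sqrt(2))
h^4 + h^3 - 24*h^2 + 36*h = h*(h - 3)*(h - 2)*(h + 6)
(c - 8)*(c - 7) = c^2 - 15*c + 56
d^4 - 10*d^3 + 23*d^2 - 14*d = d*(d - 7)*(d - 2)*(d - 1)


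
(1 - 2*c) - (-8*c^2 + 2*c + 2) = 8*c^2 - 4*c - 1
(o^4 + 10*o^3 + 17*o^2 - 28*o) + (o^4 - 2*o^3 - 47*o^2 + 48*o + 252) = 2*o^4 + 8*o^3 - 30*o^2 + 20*o + 252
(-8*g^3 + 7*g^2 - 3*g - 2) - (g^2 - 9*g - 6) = -8*g^3 + 6*g^2 + 6*g + 4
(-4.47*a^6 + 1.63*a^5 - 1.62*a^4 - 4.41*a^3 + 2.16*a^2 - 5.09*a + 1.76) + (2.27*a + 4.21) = -4.47*a^6 + 1.63*a^5 - 1.62*a^4 - 4.41*a^3 + 2.16*a^2 - 2.82*a + 5.97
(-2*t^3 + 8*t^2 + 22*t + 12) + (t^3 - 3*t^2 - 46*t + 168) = -t^3 + 5*t^2 - 24*t + 180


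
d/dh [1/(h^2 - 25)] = -2*h/(h^2 - 25)^2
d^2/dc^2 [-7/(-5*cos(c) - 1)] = 35*(5*sin(c)^2 + cos(c) + 5)/(5*cos(c) + 1)^3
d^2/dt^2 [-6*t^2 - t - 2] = -12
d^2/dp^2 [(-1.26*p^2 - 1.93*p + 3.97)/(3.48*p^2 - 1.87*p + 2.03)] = (-1.4210854715202e-14*p^4 - 63.145296*p^3 + 341.876592*p^2 - 73.20528*p - 53.363564)/(42.144192*p^6 - 67.939344*p^5 + 110.259972*p^4 - 85.801771*p^3 + 64.318317*p^2 - 23.118249*p + 8.365427)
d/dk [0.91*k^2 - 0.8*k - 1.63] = 1.82*k - 0.8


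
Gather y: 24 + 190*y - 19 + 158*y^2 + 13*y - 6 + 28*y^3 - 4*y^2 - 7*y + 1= 28*y^3 + 154*y^2 + 196*y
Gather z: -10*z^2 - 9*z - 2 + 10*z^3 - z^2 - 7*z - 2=10*z^3 - 11*z^2 - 16*z - 4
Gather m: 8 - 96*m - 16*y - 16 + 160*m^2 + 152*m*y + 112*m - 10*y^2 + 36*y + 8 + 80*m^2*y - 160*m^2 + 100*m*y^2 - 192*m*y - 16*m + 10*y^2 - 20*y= 80*m^2*y + m*(100*y^2 - 40*y)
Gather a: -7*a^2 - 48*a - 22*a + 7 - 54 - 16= -7*a^2 - 70*a - 63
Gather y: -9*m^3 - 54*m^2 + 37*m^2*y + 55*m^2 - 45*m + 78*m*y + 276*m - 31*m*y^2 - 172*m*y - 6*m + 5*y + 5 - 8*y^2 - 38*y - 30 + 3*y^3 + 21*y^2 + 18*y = -9*m^3 + m^2 + 225*m + 3*y^3 + y^2*(13 - 31*m) + y*(37*m^2 - 94*m - 15) - 25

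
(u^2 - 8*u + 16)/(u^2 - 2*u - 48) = (-u^2 + 8*u - 16)/(-u^2 + 2*u + 48)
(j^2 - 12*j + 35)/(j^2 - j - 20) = (j - 7)/(j + 4)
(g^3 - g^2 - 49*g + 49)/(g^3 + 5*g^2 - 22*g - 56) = (g^2 - 8*g + 7)/(g^2 - 2*g - 8)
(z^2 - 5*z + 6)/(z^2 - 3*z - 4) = (-z^2 + 5*z - 6)/(-z^2 + 3*z + 4)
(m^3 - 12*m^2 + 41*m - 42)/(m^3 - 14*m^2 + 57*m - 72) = (m^2 - 9*m + 14)/(m^2 - 11*m + 24)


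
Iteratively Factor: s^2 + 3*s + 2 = (s + 2)*(s + 1)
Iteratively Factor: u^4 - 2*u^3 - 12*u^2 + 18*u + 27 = (u - 3)*(u^3 + u^2 - 9*u - 9) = (u - 3)*(u + 3)*(u^2 - 2*u - 3) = (u - 3)*(u + 1)*(u + 3)*(u - 3)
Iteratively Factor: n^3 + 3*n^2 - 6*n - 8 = (n - 2)*(n^2 + 5*n + 4) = (n - 2)*(n + 1)*(n + 4)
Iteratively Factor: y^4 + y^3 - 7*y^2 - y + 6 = (y + 1)*(y^3 - 7*y + 6) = (y - 2)*(y + 1)*(y^2 + 2*y - 3) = (y - 2)*(y - 1)*(y + 1)*(y + 3)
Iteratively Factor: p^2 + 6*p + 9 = (p + 3)*(p + 3)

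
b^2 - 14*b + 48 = (b - 8)*(b - 6)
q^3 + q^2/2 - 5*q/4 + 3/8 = (q - 1/2)^2*(q + 3/2)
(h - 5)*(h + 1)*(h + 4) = h^3 - 21*h - 20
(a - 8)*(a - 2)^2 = a^3 - 12*a^2 + 36*a - 32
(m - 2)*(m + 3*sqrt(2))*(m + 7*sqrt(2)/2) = m^3 - 2*m^2 + 13*sqrt(2)*m^2/2 - 13*sqrt(2)*m + 21*m - 42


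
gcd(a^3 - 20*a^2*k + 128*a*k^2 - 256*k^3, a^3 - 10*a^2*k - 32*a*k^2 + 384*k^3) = a^2 - 16*a*k + 64*k^2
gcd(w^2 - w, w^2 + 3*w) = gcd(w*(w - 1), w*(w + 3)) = w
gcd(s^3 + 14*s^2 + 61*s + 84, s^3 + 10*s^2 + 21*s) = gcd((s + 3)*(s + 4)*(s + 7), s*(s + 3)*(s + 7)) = s^2 + 10*s + 21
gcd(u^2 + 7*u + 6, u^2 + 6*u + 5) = u + 1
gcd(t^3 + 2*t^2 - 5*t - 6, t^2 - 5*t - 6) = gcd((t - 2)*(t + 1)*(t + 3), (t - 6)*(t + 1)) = t + 1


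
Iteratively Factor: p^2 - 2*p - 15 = (p + 3)*(p - 5)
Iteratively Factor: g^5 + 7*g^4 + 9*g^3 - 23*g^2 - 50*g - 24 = (g + 1)*(g^4 + 6*g^3 + 3*g^2 - 26*g - 24) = (g + 1)*(g + 4)*(g^3 + 2*g^2 - 5*g - 6) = (g + 1)*(g + 3)*(g + 4)*(g^2 - g - 2) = (g + 1)^2*(g + 3)*(g + 4)*(g - 2)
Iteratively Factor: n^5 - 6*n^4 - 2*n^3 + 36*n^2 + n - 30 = (n + 1)*(n^4 - 7*n^3 + 5*n^2 + 31*n - 30) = (n + 1)*(n + 2)*(n^3 - 9*n^2 + 23*n - 15) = (n - 1)*(n + 1)*(n + 2)*(n^2 - 8*n + 15) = (n - 5)*(n - 1)*(n + 1)*(n + 2)*(n - 3)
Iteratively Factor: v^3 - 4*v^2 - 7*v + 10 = (v + 2)*(v^2 - 6*v + 5) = (v - 5)*(v + 2)*(v - 1)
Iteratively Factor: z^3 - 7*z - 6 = (z - 3)*(z^2 + 3*z + 2) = (z - 3)*(z + 2)*(z + 1)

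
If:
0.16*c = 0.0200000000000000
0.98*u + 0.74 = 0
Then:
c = 0.12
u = -0.76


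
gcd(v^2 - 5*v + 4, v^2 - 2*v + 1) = v - 1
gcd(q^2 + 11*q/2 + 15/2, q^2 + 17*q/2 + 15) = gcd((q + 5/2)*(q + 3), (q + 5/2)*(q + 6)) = q + 5/2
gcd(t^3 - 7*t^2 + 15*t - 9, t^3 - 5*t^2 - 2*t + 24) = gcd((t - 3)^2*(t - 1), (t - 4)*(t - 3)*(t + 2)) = t - 3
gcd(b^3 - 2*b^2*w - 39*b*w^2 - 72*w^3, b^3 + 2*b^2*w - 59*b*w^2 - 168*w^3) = -b^2 + 5*b*w + 24*w^2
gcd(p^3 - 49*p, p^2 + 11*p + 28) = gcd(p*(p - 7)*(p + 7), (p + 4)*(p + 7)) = p + 7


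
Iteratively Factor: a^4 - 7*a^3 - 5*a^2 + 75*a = (a - 5)*(a^3 - 2*a^2 - 15*a) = (a - 5)^2*(a^2 + 3*a) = a*(a - 5)^2*(a + 3)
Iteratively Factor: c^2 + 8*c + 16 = (c + 4)*(c + 4)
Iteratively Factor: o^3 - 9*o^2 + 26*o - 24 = (o - 4)*(o^2 - 5*o + 6) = (o - 4)*(o - 2)*(o - 3)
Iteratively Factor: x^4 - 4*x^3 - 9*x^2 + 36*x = (x)*(x^3 - 4*x^2 - 9*x + 36) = x*(x - 4)*(x^2 - 9) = x*(x - 4)*(x - 3)*(x + 3)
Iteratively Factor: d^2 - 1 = (d + 1)*(d - 1)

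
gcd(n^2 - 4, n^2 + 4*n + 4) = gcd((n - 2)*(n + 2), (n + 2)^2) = n + 2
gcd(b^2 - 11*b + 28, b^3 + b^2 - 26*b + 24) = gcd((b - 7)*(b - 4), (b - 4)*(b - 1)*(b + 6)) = b - 4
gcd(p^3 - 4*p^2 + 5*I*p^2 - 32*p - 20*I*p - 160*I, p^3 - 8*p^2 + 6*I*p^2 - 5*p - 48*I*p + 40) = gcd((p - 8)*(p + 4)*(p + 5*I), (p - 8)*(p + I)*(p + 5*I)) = p^2 + p*(-8 + 5*I) - 40*I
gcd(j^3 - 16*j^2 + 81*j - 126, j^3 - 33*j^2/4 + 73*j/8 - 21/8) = j - 7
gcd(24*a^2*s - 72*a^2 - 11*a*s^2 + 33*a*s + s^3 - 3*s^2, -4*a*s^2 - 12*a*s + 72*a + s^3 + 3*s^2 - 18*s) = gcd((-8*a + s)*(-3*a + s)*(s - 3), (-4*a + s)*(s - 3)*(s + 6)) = s - 3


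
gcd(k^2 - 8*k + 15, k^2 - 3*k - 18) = 1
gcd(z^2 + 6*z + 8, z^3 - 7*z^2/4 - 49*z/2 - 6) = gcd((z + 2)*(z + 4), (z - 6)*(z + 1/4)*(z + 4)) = z + 4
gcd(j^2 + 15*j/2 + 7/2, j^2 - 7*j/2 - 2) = j + 1/2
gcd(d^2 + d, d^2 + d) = d^2 + d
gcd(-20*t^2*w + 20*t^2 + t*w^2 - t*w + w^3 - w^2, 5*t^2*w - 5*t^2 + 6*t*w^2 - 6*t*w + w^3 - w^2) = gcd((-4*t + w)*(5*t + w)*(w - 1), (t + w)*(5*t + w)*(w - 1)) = 5*t*w - 5*t + w^2 - w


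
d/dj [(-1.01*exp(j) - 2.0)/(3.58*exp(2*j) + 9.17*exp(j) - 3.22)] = (3.6158*exp(2*j) + 14.32*exp(j) + 21.5922)*exp(j)/(12.8164*exp(4*j) + 65.6572*exp(3*j) + 61.0337*exp(2*j) - 59.0548*exp(j) + 10.3684)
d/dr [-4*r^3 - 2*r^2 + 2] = 4*r*(-3*r - 1)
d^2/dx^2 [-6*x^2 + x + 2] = -12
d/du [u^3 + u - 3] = 3*u^2 + 1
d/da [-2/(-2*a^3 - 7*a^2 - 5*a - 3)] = 2*(-6*a^2 - 14*a - 5)/(2*a^3 + 7*a^2 + 5*a + 3)^2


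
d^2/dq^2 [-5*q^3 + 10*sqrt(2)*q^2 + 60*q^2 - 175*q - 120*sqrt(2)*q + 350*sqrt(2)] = -30*q + 20*sqrt(2) + 120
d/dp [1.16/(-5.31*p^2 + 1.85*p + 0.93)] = (12.3192*p - 2.146)/(-5.31*p^2 + 1.85*p + 0.93)^2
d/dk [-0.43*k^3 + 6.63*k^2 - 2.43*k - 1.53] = -1.29*k^2 + 13.26*k - 2.43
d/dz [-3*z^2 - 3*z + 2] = -6*z - 3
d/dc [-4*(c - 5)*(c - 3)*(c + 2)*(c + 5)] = -16*c^3 + 12*c^2 + 248*c - 100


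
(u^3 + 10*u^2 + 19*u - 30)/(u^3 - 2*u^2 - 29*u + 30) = (u + 6)/(u - 6)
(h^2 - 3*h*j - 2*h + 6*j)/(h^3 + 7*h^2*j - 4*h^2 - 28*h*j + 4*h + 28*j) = (h - 3*j)/(h^2 + 7*h*j - 2*h - 14*j)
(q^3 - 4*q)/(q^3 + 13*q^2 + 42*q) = (q^2 - 4)/(q^2 + 13*q + 42)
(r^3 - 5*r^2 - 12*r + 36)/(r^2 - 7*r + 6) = (r^2 + r - 6)/(r - 1)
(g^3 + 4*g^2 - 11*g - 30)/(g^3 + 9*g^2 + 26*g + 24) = (g^2 + 2*g - 15)/(g^2 + 7*g + 12)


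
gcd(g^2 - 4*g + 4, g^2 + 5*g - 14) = g - 2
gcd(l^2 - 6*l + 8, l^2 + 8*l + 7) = 1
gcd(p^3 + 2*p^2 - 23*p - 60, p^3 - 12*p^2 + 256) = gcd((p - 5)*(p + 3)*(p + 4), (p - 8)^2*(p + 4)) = p + 4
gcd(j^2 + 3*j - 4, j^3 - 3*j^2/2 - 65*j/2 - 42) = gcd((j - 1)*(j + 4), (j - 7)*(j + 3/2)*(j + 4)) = j + 4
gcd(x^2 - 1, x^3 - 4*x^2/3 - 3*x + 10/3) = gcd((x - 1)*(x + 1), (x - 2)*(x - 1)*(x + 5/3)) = x - 1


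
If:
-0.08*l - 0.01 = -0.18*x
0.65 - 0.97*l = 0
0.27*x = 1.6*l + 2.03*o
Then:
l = 0.67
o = -0.48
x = 0.35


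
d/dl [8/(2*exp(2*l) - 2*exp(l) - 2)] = (4 - 8*exp(l))*exp(l)/(-exp(2*l) + exp(l) + 1)^2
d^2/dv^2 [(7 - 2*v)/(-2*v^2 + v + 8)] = 2*(4*(4 - 3*v)*(-2*v^2 + v + 8) - (2*v - 7)*(4*v - 1)^2)/(-2*v^2 + v + 8)^3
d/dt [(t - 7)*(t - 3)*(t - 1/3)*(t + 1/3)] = 4*t^3 - 30*t^2 + 376*t/9 + 10/9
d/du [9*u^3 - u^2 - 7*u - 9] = 27*u^2 - 2*u - 7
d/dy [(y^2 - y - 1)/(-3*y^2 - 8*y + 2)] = (-11*y^2 - 2*y - 10)/(9*y^4 + 48*y^3 + 52*y^2 - 32*y + 4)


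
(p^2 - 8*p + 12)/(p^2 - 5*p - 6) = (p - 2)/(p + 1)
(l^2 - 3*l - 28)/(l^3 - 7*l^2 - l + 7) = (l + 4)/(l^2 - 1)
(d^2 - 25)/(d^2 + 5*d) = (d - 5)/d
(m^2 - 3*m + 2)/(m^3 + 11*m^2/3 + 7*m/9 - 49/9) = 9*(m - 2)/(9*m^2 + 42*m + 49)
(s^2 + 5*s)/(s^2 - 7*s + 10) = s*(s + 5)/(s^2 - 7*s + 10)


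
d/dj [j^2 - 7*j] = 2*j - 7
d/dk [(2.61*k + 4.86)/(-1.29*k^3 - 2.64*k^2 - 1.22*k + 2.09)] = (6.7338*k^3 + 25.6986*k^2 + 25.6608*k + 11.3841)/(1.6641*k^6 + 6.8112*k^5 + 10.1172*k^4 + 1.0494*k^3 - 9.5468*k^2 - 5.0996*k + 4.3681)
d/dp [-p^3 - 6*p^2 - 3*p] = -3*p^2 - 12*p - 3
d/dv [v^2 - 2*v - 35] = 2*v - 2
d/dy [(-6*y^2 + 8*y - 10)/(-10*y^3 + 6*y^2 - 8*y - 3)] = 4*(-15*y^4 + 40*y^3 - 75*y^2 + 39*y - 26)/(100*y^6 - 120*y^5 + 196*y^4 - 36*y^3 + 28*y^2 + 48*y + 9)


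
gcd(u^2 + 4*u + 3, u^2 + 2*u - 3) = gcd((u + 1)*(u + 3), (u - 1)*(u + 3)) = u + 3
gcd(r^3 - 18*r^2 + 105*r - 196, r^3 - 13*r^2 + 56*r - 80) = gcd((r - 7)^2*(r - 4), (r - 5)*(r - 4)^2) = r - 4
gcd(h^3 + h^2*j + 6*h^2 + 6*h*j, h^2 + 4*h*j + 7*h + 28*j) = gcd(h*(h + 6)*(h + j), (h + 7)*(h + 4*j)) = 1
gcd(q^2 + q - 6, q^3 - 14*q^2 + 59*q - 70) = q - 2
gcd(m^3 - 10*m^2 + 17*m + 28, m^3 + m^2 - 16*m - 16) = m^2 - 3*m - 4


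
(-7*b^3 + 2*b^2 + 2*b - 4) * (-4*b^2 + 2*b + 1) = 28*b^5 - 22*b^4 - 11*b^3 + 22*b^2 - 6*b - 4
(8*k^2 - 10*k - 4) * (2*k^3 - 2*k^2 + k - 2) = 16*k^5 - 36*k^4 + 20*k^3 - 18*k^2 + 16*k + 8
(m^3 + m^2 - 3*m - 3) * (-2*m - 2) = -2*m^4 - 4*m^3 + 4*m^2 + 12*m + 6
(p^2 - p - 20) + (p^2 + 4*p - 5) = 2*p^2 + 3*p - 25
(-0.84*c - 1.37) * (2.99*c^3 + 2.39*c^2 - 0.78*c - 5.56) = -2.5116*c^4 - 6.1039*c^3 - 2.6191*c^2 + 5.739*c + 7.6172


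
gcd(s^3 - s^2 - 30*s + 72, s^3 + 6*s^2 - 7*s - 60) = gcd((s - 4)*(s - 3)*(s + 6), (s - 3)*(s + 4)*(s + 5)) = s - 3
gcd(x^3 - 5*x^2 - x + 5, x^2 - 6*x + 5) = x^2 - 6*x + 5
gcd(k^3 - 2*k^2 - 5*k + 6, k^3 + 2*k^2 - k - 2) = k^2 + k - 2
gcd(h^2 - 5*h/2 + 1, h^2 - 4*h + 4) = h - 2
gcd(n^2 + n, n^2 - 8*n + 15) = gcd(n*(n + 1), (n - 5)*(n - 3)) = 1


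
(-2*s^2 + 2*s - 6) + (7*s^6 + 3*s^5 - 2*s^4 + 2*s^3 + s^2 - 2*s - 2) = 7*s^6 + 3*s^5 - 2*s^4 + 2*s^3 - s^2 - 8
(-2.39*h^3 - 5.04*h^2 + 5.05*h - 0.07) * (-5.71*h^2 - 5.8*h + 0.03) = 13.6469*h^5 + 42.6404*h^4 + 0.3248*h^3 - 29.0415*h^2 + 0.5575*h - 0.0021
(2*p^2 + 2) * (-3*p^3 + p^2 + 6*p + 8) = -6*p^5 + 2*p^4 + 6*p^3 + 18*p^2 + 12*p + 16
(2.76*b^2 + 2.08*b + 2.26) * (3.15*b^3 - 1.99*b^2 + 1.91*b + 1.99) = 8.694*b^5 + 1.0596*b^4 + 8.2514*b^3 + 4.9678*b^2 + 8.4558*b + 4.4974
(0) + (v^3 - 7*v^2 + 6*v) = v^3 - 7*v^2 + 6*v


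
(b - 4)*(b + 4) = b^2 - 16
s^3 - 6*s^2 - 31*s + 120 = (s - 8)*(s - 3)*(s + 5)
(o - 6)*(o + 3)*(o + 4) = o^3 + o^2 - 30*o - 72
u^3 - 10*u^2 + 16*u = u*(u - 8)*(u - 2)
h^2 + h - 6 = (h - 2)*(h + 3)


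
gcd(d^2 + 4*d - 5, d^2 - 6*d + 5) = d - 1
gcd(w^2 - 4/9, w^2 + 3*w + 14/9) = w + 2/3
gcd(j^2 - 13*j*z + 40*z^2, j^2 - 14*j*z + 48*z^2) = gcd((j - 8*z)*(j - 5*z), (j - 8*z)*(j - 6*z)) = -j + 8*z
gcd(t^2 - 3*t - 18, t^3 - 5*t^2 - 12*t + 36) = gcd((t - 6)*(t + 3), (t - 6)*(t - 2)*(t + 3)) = t^2 - 3*t - 18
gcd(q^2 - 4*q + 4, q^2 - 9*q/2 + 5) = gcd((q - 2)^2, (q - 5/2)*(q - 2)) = q - 2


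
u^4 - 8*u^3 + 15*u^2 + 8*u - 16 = (u - 4)^2*(u - 1)*(u + 1)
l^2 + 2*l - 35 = (l - 5)*(l + 7)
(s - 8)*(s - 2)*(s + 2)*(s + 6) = s^4 - 2*s^3 - 52*s^2 + 8*s + 192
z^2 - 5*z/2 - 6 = (z - 4)*(z + 3/2)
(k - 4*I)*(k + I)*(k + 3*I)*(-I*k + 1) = -I*k^4 + k^3 - 13*I*k^2 + 25*k + 12*I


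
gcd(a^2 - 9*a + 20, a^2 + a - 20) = a - 4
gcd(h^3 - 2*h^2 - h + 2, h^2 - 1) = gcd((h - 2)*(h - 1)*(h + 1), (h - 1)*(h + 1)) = h^2 - 1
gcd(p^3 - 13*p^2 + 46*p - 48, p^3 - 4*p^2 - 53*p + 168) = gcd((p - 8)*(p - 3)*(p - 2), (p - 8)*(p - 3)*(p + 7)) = p^2 - 11*p + 24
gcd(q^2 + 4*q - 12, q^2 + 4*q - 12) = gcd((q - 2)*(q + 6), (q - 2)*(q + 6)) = q^2 + 4*q - 12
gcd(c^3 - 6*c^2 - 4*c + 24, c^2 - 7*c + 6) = c - 6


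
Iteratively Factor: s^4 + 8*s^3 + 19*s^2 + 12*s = (s + 4)*(s^3 + 4*s^2 + 3*s) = (s + 3)*(s + 4)*(s^2 + s) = (s + 1)*(s + 3)*(s + 4)*(s)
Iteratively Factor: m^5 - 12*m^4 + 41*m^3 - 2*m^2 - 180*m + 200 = (m - 5)*(m^4 - 7*m^3 + 6*m^2 + 28*m - 40) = (m - 5)*(m - 2)*(m^3 - 5*m^2 - 4*m + 20) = (m - 5)^2*(m - 2)*(m^2 - 4) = (m - 5)^2*(m - 2)*(m + 2)*(m - 2)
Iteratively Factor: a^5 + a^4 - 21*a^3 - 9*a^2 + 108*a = (a + 4)*(a^4 - 3*a^3 - 9*a^2 + 27*a) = (a + 3)*(a + 4)*(a^3 - 6*a^2 + 9*a) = (a - 3)*(a + 3)*(a + 4)*(a^2 - 3*a) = a*(a - 3)*(a + 3)*(a + 4)*(a - 3)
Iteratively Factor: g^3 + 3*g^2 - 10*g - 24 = (g - 3)*(g^2 + 6*g + 8) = (g - 3)*(g + 2)*(g + 4)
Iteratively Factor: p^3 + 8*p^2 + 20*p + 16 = (p + 4)*(p^2 + 4*p + 4) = (p + 2)*(p + 4)*(p + 2)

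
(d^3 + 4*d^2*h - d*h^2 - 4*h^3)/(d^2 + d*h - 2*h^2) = (d^2 + 5*d*h + 4*h^2)/(d + 2*h)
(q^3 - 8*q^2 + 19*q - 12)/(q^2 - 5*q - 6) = (-q^3 + 8*q^2 - 19*q + 12)/(-q^2 + 5*q + 6)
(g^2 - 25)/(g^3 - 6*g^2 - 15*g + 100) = (g + 5)/(g^2 - g - 20)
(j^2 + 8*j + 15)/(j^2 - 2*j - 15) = (j + 5)/(j - 5)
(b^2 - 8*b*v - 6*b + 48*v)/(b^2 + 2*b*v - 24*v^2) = (b^2 - 8*b*v - 6*b + 48*v)/(b^2 + 2*b*v - 24*v^2)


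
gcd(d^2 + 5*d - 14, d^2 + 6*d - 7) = d + 7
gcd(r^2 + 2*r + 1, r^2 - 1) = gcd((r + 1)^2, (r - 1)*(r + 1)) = r + 1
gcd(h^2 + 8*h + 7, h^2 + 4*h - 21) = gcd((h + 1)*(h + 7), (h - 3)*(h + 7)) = h + 7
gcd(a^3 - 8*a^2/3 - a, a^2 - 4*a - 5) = 1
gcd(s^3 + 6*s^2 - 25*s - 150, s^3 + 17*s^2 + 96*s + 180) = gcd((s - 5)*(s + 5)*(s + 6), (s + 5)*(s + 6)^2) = s^2 + 11*s + 30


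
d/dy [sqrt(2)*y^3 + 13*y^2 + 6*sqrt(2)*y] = 3*sqrt(2)*y^2 + 26*y + 6*sqrt(2)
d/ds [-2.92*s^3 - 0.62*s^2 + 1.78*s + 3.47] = -8.76*s^2 - 1.24*s + 1.78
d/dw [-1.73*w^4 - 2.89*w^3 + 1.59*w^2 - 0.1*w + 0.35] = -6.92*w^3 - 8.67*w^2 + 3.18*w - 0.1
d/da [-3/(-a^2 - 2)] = -6*a/(a^2 + 2)^2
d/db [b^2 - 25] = 2*b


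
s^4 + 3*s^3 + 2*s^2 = s^2*(s + 1)*(s + 2)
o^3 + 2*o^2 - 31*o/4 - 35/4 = (o - 5/2)*(o + 1)*(o + 7/2)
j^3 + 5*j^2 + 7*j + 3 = (j + 1)^2*(j + 3)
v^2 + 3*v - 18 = (v - 3)*(v + 6)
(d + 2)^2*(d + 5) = d^3 + 9*d^2 + 24*d + 20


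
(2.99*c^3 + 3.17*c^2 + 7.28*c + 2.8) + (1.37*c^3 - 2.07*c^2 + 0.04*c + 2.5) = 4.36*c^3 + 1.1*c^2 + 7.32*c + 5.3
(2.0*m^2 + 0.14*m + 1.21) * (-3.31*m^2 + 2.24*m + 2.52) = -6.62*m^4 + 4.0166*m^3 + 1.3485*m^2 + 3.0632*m + 3.0492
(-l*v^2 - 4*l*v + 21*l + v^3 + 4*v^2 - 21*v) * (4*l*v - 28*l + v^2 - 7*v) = -4*l^2*v^3 + 12*l^2*v^2 + 196*l^2*v - 588*l^2 + 3*l*v^4 - 9*l*v^3 - 147*l*v^2 + 441*l*v + v^5 - 3*v^4 - 49*v^3 + 147*v^2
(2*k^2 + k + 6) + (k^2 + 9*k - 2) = 3*k^2 + 10*k + 4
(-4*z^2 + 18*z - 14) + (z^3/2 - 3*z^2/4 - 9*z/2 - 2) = z^3/2 - 19*z^2/4 + 27*z/2 - 16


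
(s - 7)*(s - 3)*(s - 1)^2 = s^4 - 12*s^3 + 42*s^2 - 52*s + 21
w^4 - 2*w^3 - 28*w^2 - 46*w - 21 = (w - 7)*(w + 1)^2*(w + 3)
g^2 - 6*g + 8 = (g - 4)*(g - 2)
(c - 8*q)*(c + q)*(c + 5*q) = c^3 - 2*c^2*q - 43*c*q^2 - 40*q^3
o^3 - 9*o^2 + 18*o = o*(o - 6)*(o - 3)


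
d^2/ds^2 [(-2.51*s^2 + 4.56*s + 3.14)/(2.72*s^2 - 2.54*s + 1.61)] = (-2.8421709430404e-14*s^4 + 32.791232*s^3 + 205.336608*s^2 - 249.976704*s + 37.297658)/(20.123648*s^6 - 56.375808*s^5 + 88.379328*s^4 - 83.126072*s^3 + 52.312764*s^2 - 19.751802*s + 4.173281)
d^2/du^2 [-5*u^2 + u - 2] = -10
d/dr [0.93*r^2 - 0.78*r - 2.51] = 1.86*r - 0.78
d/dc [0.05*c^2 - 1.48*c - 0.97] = 0.1*c - 1.48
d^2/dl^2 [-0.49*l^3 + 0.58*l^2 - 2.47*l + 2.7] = 1.16 - 2.94*l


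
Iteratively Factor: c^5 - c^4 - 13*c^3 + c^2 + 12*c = (c)*(c^4 - c^3 - 13*c^2 + c + 12) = c*(c + 1)*(c^3 - 2*c^2 - 11*c + 12) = c*(c - 4)*(c + 1)*(c^2 + 2*c - 3) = c*(c - 4)*(c - 1)*(c + 1)*(c + 3)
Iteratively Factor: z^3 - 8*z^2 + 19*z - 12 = (z - 3)*(z^2 - 5*z + 4) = (z - 4)*(z - 3)*(z - 1)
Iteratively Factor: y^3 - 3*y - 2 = (y + 1)*(y^2 - y - 2) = (y + 1)^2*(y - 2)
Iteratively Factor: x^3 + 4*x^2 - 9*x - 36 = (x + 4)*(x^2 - 9) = (x + 3)*(x + 4)*(x - 3)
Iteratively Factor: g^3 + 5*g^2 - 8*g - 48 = (g - 3)*(g^2 + 8*g + 16) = (g - 3)*(g + 4)*(g + 4)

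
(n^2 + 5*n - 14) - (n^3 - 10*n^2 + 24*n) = -n^3 + 11*n^2 - 19*n - 14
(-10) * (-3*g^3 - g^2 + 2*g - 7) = 30*g^3 + 10*g^2 - 20*g + 70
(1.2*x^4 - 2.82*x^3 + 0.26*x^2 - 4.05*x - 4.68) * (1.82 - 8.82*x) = -10.584*x^5 + 27.0564*x^4 - 7.4256*x^3 + 36.1942*x^2 + 33.9066*x - 8.5176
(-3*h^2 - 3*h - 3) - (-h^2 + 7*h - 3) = -2*h^2 - 10*h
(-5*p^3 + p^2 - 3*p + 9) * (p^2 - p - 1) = -5*p^5 + 6*p^4 + p^3 + 11*p^2 - 6*p - 9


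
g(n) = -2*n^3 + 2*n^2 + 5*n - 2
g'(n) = -6*n^2 + 4*n + 5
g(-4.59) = 210.59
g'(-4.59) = -139.77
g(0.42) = 0.30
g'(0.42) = 5.62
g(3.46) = -43.60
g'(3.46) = -52.99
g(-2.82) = 44.66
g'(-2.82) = -53.99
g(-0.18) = -2.82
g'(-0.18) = 4.09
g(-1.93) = 10.18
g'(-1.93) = -25.07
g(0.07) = -1.64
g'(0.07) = 5.25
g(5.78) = -292.48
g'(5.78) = -172.33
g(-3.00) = 55.00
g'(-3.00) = -61.00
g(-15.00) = 7123.00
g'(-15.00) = -1405.00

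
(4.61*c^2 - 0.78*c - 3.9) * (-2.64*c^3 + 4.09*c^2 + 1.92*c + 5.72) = -12.1704*c^5 + 20.9141*c^4 + 15.957*c^3 + 8.9206*c^2 - 11.9496*c - 22.308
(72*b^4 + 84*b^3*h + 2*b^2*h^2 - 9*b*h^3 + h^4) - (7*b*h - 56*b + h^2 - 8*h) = 72*b^4 + 84*b^3*h + 2*b^2*h^2 - 9*b*h^3 - 7*b*h + 56*b + h^4 - h^2 + 8*h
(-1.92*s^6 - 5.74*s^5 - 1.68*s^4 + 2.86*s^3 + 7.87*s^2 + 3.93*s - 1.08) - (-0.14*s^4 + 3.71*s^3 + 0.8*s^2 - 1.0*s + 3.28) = -1.92*s^6 - 5.74*s^5 - 1.54*s^4 - 0.85*s^3 + 7.07*s^2 + 4.93*s - 4.36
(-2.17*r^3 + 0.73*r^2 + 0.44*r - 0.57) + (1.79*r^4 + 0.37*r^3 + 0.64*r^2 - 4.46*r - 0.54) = 1.79*r^4 - 1.8*r^3 + 1.37*r^2 - 4.02*r - 1.11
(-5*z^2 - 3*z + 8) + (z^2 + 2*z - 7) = -4*z^2 - z + 1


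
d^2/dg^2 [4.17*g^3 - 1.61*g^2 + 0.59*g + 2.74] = 25.02*g - 3.22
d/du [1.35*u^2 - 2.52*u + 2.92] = 2.7*u - 2.52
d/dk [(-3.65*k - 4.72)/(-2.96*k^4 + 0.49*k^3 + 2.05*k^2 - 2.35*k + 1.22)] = (-32.412*k^4 - 52.3078*k^3 + 14.4209*k^2 + 19.352*k - 15.545)/(8.7616*k^8 - 2.9008*k^7 - 11.8959*k^6 + 15.921*k^5 - 5.3229*k^4 - 8.4394*k^3 + 10.5245*k^2 - 5.734*k + 1.4884)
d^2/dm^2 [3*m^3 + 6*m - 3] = 18*m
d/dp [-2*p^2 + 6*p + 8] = 6 - 4*p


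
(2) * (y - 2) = 2*y - 4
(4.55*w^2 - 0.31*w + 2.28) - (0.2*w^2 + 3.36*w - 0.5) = 4.35*w^2 - 3.67*w + 2.78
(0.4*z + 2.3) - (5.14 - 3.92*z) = 4.32*z - 2.84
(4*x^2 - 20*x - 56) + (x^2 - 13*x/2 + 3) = 5*x^2 - 53*x/2 - 53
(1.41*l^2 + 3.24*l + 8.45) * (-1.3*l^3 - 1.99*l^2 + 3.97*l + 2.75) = -1.833*l^5 - 7.0179*l^4 - 11.8349*l^3 - 0.0751999999999984*l^2 + 42.4565*l + 23.2375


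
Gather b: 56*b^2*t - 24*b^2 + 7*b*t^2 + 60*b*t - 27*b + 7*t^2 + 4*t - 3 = b^2*(56*t - 24) + b*(7*t^2 + 60*t - 27) + 7*t^2 + 4*t - 3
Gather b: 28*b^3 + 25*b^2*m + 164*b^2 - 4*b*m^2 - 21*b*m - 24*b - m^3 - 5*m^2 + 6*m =28*b^3 + b^2*(25*m + 164) + b*(-4*m^2 - 21*m - 24) - m^3 - 5*m^2 + 6*m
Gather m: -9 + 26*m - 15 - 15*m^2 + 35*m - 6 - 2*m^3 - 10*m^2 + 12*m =-2*m^3 - 25*m^2 + 73*m - 30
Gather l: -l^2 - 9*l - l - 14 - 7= -l^2 - 10*l - 21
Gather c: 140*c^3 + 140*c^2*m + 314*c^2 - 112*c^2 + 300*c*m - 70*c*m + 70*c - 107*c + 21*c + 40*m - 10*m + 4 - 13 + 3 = 140*c^3 + c^2*(140*m + 202) + c*(230*m - 16) + 30*m - 6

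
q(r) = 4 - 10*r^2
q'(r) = -20*r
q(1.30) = -12.90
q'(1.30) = -26.00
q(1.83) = -29.49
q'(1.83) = -36.60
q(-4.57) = -204.85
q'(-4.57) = 91.40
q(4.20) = -172.40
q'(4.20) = -84.00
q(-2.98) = -84.80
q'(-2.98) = 59.60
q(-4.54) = -202.12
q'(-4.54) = 90.80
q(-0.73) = -1.33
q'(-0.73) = 14.60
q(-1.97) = -34.81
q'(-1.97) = 39.40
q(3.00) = -86.00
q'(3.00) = -60.00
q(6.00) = -356.00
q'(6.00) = -120.00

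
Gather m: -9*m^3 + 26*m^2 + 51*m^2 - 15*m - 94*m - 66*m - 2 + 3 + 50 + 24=-9*m^3 + 77*m^2 - 175*m + 75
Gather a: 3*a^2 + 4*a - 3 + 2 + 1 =3*a^2 + 4*a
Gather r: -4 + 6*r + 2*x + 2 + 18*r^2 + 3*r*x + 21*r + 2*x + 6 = 18*r^2 + r*(3*x + 27) + 4*x + 4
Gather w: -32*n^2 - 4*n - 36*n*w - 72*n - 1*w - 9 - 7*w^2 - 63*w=-32*n^2 - 76*n - 7*w^2 + w*(-36*n - 64) - 9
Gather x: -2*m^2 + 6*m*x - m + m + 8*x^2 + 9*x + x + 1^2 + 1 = -2*m^2 + 8*x^2 + x*(6*m + 10) + 2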